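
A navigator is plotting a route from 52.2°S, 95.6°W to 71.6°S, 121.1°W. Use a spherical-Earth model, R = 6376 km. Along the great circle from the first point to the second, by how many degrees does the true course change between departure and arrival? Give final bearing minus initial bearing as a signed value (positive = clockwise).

At departure: θ₁ = atan2(sin Δλ cos φ₂, cos φ₁ sin φ₂ − sin φ₁ cos φ₂ cos Δλ) = 200.87°
At arrival: θ₂ = atan2(sin Δλ cos φ₁, −cos φ₂ sin φ₁ + sin φ₂ cos φ₁ cos Δλ) = 223.76°
Δθ = θ₂ − θ₁ = +22.9°

+22.9°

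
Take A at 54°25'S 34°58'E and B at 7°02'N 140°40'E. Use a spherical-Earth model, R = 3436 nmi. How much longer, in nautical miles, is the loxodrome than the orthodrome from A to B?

Great circle: cos σ = sin φ₁ sin φ₂ + cos φ₁ cos φ₂ cos Δλ,  σ = 1.8295 rad → d_gc = 6286.3 nmi
Rhumb line: Δψ = +1.2597, q = Δφ/Δψ = 0.8514, d_rh = R√(Δφ²+q²Δλ²) = 6535.1 nmi
Excess = 6535.1 − 6286.3 = 248.8 ≈ 249 nmi

249 nmi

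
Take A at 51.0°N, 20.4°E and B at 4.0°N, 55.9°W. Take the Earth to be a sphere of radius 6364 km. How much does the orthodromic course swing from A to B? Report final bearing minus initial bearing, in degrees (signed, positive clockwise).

Initial bearing θ₁ = atan2(sin Δλ cos φ₂, cos φ₁ sin φ₂ − sin φ₁ cos φ₂ cos Δλ) = 261.80°
Final bearing θ₂ = (initial bearing from the destination back to the start) + 180° = 218.64°
Δθ = θ₂ − θ₁ = -43.2°

-43.2°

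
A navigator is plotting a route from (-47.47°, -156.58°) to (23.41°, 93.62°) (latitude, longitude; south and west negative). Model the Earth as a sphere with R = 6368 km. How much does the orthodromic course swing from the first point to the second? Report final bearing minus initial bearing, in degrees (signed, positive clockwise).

At departure: θ₁ = atan2(sin Δλ cos φ₂, cos φ₁ sin φ₂ − sin φ₁ cos φ₂ cos Δλ) = 272.62°
At arrival: θ₂ = atan2(sin Δλ cos φ₁, −cos φ₂ sin φ₁ + sin φ₂ cos φ₁ cos Δλ) = 312.62°
Δθ = θ₂ − θ₁ = +40.0°

+40.0°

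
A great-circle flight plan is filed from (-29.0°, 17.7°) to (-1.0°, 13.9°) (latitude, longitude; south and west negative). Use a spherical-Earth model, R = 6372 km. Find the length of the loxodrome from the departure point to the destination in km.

Rhumb course C = atan2(Δλ, Δψ) with Δψ = ln[tan(π/4+φ₂/2)/tan(π/4+φ₁/2)] = +0.5118, Δλ = -0.0663 → C = 352.62°
d = R·|Δφ| / |cos C| = 6372·0.48869 / 0.99171 = 3140 km

3140 km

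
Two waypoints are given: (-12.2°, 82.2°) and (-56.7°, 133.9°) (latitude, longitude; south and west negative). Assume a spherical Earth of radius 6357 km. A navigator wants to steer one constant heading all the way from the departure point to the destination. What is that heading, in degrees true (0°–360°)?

137.7°

Meridional parts: M(φ₁)=-0.2146, M(φ₂)=-1.2071 → ΔM = -0.9925;  Δλ = +0.9023 rad
tan C = Δλ / ΔM = -0.9091 → C = 137.73°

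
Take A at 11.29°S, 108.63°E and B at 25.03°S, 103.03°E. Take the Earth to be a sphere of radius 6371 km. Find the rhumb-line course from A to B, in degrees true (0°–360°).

Meridional parts: M(φ₁)=-0.1983, M(φ₂)=-0.4515 → ΔM = -0.2531;  Δλ = -0.0977 rad
tan C = Δλ / ΔM = +0.3861 → C = 201.11°

201.1°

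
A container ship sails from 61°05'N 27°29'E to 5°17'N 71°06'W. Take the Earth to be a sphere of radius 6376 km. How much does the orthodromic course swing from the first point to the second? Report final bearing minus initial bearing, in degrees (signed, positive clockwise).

Initial bearing θ₁ = atan2(sin Δλ cos φ₂, cos φ₁ sin φ₂ − sin φ₁ cos φ₂ cos Δλ) = 280.06°
Final bearing θ₂ = (initial bearing from the destination back to the start) + 180° = 208.56°
Δθ = θ₂ − θ₁ = -71.5°

-71.5°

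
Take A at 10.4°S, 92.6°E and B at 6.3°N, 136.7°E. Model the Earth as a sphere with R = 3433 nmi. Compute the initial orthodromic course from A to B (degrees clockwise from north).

θ = atan2( sin Δλ·cos φ₂ ,  cos φ₁ sin φ₂ − sin φ₁ cos φ₂ cos Δλ )
  = atan2(+0.6917, +0.2368) = 71.10°

71.1°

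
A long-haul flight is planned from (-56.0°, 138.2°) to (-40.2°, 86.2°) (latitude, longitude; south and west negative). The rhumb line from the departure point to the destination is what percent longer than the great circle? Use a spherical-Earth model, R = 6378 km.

2.0%

Great circle: σ = 0.6467 rad → d_gc = Rσ = 4124.8 km
Rhumb: Δφ = +0.2758, Δλ = -0.9076, Δψ = +0.4176, q = Δφ/Δψ = 0.6604 → d_rh = R√(Δφ²+q²Δλ²) = 4207.8 km
Excess = (4207.8 − 4124.8) / 4124.8 = 83.0 / 4124.8 = 2.01% ≈ 2.0%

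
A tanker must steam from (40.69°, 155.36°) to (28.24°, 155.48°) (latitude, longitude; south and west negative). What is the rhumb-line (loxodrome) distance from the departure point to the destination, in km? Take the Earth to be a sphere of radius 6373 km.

Rhumb course C = atan2(Δλ, Δψ) with Δψ = ln[tan(π/4+φ₂/2)/tan(π/4+φ₁/2)] = -0.2646, Δλ = +0.0021 → C = 179.55°
d = R·|Δφ| / |cos C| = 6373·0.21729 / 0.99997 = 1385 km

1385 km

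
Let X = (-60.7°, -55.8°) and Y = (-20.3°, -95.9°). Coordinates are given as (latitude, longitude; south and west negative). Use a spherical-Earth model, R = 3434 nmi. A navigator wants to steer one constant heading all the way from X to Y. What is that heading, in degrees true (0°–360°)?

Δψ = ln[tan(π/4+φ₂/2)/tan(π/4+φ₁/2)] = +0.9797
Δλ = -0.6999 rad (taken the short way round)
course = atan2(Δλ, Δψ) = 324.46°

324.5°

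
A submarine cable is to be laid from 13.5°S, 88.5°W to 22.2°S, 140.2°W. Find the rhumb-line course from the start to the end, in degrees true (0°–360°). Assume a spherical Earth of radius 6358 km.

260.0°

Meridional parts: M(φ₁)=-0.2378, M(φ₂)=-0.3975 → ΔM = -0.1597;  Δλ = -0.9023 rad
tan C = Δλ / ΔM = +5.6499 → C = 259.96°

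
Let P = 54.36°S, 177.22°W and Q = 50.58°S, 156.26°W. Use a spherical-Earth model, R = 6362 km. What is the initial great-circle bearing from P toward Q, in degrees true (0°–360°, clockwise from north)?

82.0°

θ = atan2( sin Δλ·cos φ₂ ,  cos φ₁ sin φ₂ − sin φ₁ cos φ₂ cos Δλ )
  = atan2(+0.2271, +0.0318) = 82.04°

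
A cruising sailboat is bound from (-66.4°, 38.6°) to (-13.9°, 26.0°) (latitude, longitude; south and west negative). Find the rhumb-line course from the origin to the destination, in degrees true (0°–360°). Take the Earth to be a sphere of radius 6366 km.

350.5°

Meridional parts: M(φ₁)=-1.5658, M(φ₂)=-0.2450 → ΔM = +1.3208;  Δλ = -0.2199 rad
tan C = Δλ / ΔM = -0.1665 → C = 350.55°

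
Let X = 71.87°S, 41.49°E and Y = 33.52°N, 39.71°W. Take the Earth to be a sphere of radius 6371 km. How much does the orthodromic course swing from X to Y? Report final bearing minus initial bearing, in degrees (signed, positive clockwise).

+49.8°

Initial bearing θ₁ = atan2(sin Δλ cos φ₂, cos φ₁ sin φ₂ − sin φ₁ cos φ₂ cos Δλ) = 289.58°
Final bearing θ₂ = (initial bearing from the destination back to the start) + 180° = 339.41°
Δθ = θ₂ − θ₁ = +49.8°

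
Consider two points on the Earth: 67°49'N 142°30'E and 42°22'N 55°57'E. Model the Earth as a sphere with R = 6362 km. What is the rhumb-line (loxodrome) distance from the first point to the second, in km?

5971 km

Rhumb course C = atan2(Δλ, Δψ) with Δψ = ln[tan(π/4+φ₂/2)/tan(π/4+φ₁/2)] = -0.8116, Δλ = -1.5106 → C = 241.75°
d = R·|Δφ| / |cos C| = 6362·0.44419 / 0.47330 = 5971 km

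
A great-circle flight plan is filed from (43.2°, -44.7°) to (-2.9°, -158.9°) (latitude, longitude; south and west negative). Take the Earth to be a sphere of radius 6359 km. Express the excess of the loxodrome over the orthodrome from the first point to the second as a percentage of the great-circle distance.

Great circle: σ = 1.9104 rad → d_gc = Rσ = 12148.0 km
Rhumb: Δφ = -0.8046, Δλ = -1.9932, Δψ = -0.8883, q = Δφ/Δψ = 0.9058 → d_rh = R√(Δφ²+q²Δλ²) = 12569.3 km
Excess = (12569.3 − 12148.0) / 12148.0 = 421.3 / 12148.0 = 3.47% ≈ 3.5%

3.5%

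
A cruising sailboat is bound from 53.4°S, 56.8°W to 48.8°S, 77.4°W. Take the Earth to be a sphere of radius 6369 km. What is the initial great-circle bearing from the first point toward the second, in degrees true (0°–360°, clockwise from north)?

281.3°

θ = atan2( sin Δλ·cos φ₂ ,  cos φ₁ sin φ₂ − sin φ₁ cos φ₂ cos Δλ )
  = atan2(-0.2318, +0.0464) = 281.32°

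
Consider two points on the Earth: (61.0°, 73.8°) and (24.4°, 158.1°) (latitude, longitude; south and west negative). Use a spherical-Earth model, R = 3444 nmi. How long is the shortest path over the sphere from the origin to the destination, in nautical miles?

cos σ = sin φ₁ sin φ₂ + cos φ₁ cos φ₂ cos Δλ
      = sin(61.00°)sin(24.40°) + cos(61.00°)cos(24.40°)cos(84.30°) = 0.4052
σ = 66.099° → d = Rσ = 3444·1.15364 = 3973 nmi

3973 nmi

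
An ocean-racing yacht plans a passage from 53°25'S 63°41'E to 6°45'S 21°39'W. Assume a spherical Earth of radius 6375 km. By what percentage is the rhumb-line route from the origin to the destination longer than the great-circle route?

3.1%

Great circle: σ = 1.4278 rad → d_gc = Rσ = 9102.1 km
Rhumb: Δφ = +0.8145, Δλ = -1.4893, Δψ = +0.9889, q = Δφ/Δψ = 0.8236 → d_rh = R√(Δφ²+q²Δλ²) = 9386.9 km
Excess = (9386.9 − 9102.1) / 9102.1 = 284.8 / 9102.1 = 3.13% ≈ 3.1%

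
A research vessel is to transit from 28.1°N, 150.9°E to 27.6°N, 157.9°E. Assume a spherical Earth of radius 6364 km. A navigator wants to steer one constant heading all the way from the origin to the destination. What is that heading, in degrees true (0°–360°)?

Meridional parts: M(φ₁)=+0.5114, M(φ₂)=+0.5015 → ΔM = -0.0099;  Δλ = +0.1222 rad
tan C = Δλ / ΔM = -12.3784 → C = 94.62°

94.6°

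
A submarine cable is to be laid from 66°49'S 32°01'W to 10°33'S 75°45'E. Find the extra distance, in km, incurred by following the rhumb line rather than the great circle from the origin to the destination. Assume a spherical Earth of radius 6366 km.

795 km

Great circle: cos σ = sin φ₁ sin φ₂ + cos φ₁ cos φ₂ cos Δλ,  σ = 1.5206 rad → d_gc = 9679.9 km
Rhumb line: Δψ = +1.3990, q = Δφ/Δψ = 0.7020, d_rh = R√(Δφ²+q²Δλ²) = 10475.2 km
Excess = 10475.2 − 9679.9 = 795.3 ≈ 795 km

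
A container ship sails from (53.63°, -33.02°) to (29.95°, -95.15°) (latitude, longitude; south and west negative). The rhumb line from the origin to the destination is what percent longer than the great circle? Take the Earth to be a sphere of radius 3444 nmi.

2.4%

Great circle: σ = 0.8735 rad → d_gc = Rσ = 3008.2 nmi
Rhumb: Δφ = -0.4133, Δλ = -1.0844, Δψ = -0.5649, q = Δφ/Δψ = 0.7316 → d_rh = R√(Δφ²+q²Δλ²) = 3080.7 nmi
Excess = (3080.7 − 3008.2) / 3008.2 = 72.5 / 3008.2 = 2.41% ≈ 2.4%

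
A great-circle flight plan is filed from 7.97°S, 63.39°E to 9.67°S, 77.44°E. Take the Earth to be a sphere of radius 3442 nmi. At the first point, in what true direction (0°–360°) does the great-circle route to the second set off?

98.0°

θ = atan2( sin Δλ·cos φ₂ ,  cos φ₁ sin φ₂ − sin φ₁ cos φ₂ cos Δλ )
  = atan2(+0.2393, -0.0338) = 98.03°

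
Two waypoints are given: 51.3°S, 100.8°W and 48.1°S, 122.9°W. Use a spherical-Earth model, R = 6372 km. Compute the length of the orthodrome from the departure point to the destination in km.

cos σ = sin φ₁ sin φ₂ + cos φ₁ cos φ₂ cos Δλ
      = sin(-51.30°)sin(-48.10°) + cos(-51.30°)cos(-48.10°)cos(-22.10°) = 0.9678
σ = 14.588° → d = Rσ = 6372·0.25461 = 1622 km

1622 km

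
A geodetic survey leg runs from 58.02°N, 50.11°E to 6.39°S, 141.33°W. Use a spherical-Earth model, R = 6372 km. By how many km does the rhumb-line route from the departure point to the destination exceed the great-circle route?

Great circle: cos σ = sin φ₁ sin φ₂ + cos φ₁ cos φ₂ cos Δλ,  σ = 2.2272 rad → d_gc = 14191.8 km
Rhumb line: Δψ = -1.3616, q = Δφ/Δψ = 0.8256, d_rh = R√(Δφ²+q²Δλ²) = 17054.6 km
Excess = 17054.6 − 14191.8 = 2862.8 ≈ 2863 km

2863 km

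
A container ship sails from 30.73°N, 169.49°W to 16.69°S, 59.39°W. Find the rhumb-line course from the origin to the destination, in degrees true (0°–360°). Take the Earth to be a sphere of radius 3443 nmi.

Meridional parts: M(φ₁)=+0.5641, M(φ₂)=-0.2955 → ΔM = -0.8596;  Δλ = +1.9216 rad
tan C = Δλ / ΔM = -2.2355 → C = 114.10°

114.1°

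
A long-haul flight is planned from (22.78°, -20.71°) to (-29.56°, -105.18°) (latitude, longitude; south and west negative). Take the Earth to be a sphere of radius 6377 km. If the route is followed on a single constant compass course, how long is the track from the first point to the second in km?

Rhumb course C = atan2(Δλ, Δψ) with Δψ = ln[tan(π/4+φ₂/2)/tan(π/4+φ₁/2)] = -0.9490, Δλ = -1.4743 → C = 237.23°
d = R·|Δφ| / |cos C| = 6377·0.91351 / 0.54124 = 10763 km

10763 km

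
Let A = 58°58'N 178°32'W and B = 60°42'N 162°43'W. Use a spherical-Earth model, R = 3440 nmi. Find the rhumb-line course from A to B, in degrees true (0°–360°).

Meridional parts: M(φ₁)=+1.2814, M(φ₂)=+1.3417 → ΔM = +0.0602;  Δλ = +0.2761 rad
tan C = Δλ / ΔM = +4.5843 → C = 77.69°

77.7°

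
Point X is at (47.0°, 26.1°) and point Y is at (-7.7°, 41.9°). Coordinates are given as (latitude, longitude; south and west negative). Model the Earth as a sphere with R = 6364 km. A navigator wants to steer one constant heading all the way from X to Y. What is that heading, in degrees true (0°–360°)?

Δψ = ln[tan(π/4+φ₂/2)/tan(π/4+φ₁/2)] = -1.0664
Δλ = +0.2758 rad (taken the short way round)
course = atan2(Δλ, Δψ) = 165.50°

165.5°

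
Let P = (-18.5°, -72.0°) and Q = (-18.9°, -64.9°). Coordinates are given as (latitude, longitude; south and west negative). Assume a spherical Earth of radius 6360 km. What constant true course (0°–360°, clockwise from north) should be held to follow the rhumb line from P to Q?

Meridional parts: M(φ₁)=-0.3286, M(φ₂)=-0.3360 → ΔM = -0.0074;  Δλ = +0.1239 rad
tan C = Δλ / ΔM = -16.8129 → C = 93.40°

93.4°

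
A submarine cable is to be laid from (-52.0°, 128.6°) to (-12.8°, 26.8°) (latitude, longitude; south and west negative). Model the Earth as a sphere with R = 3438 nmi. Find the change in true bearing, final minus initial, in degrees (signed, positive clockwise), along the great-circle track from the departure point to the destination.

At departure: θ₁ = atan2(sin Δλ cos φ₂, cos φ₁ sin φ₂ − sin φ₁ cos φ₂ cos Δλ) = 252.91°
At arrival: θ₂ = atan2(sin Δλ cos φ₁, −cos φ₂ sin φ₁ + sin φ₂ cos φ₁ cos Δλ) = 322.88°
Δθ = θ₂ − θ₁ = +70.0°

+70.0°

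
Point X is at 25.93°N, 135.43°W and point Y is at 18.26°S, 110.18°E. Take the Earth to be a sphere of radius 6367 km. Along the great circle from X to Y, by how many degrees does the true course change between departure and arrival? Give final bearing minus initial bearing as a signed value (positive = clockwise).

At departure: θ₁ = atan2(sin Δλ cos φ₂, cos φ₁ sin φ₂ − sin φ₁ cos φ₂ cos Δλ) = 262.73°
At arrival: θ₂ = atan2(sin Δλ cos φ₁, −cos φ₂ sin φ₁ + sin φ₂ cos φ₁ cos Δλ) = 249.95°
Δθ = θ₂ − θ₁ = -12.8°

-12.8°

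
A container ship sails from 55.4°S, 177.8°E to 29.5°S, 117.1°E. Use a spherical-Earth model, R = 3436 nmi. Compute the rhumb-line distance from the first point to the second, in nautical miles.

Δψ = ln[tan(π/4+φ₂/2)/tan(π/4+φ₁/2)] = +0.6272;  Δφ = +0.4520 rad,  Δλ = -1.0594 rad
q = Δφ/Δψ = 0.7207
d = R·√(Δφ² + q²Δλ²) = 3436·0.88731 = 3049 nmi

3049 nmi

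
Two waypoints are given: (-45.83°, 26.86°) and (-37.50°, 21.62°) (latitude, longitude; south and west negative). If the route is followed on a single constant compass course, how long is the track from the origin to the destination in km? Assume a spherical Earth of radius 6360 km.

1021 km

Δψ = ln[tan(π/4+φ₂/2)/tan(π/4+φ₁/2)] = +0.1951;  Δφ = +0.1454 rad,  Δλ = -0.0915 rad
q = Δφ/Δψ = 0.7453
d = R·√(Δφ² + q²Δλ²) = 6360·0.16057 = 1021 km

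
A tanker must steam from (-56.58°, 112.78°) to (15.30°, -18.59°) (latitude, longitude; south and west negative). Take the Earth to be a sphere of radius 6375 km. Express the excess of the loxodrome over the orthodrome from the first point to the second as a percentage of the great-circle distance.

Great circle: σ = 2.1790 rad → d_gc = Rσ = 13890.8 km
Rhumb: Δφ = +1.2545, Δλ = -2.2928, Δψ = +1.4736, q = Δφ/Δψ = 0.8514 → d_rh = R√(Δφ²+q²Δλ²) = 14792.7 km
Excess = (14792.7 − 13890.8) / 13890.8 = 901.9 / 13890.8 = 6.49% ≈ 6.5%

6.5%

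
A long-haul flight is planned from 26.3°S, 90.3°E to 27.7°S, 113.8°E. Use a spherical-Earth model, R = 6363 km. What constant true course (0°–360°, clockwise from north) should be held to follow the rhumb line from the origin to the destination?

93.8°

Δψ = ln[tan(π/4+φ₂/2)/tan(π/4+φ₁/2)] = -0.0274
Δλ = +0.4102 rad (taken the short way round)
course = atan2(Δλ, Δψ) = 93.83°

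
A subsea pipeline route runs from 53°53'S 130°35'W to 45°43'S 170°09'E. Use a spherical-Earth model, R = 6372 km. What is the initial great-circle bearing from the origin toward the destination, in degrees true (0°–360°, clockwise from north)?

257.4°

N = sin Δλ·cos φ₂ = -0.6001;  D = cos φ₁ sin φ₂ − sin φ₁ cos φ₂ cos Δλ = -0.1337
initial course = atan2(N, D) = 257.44°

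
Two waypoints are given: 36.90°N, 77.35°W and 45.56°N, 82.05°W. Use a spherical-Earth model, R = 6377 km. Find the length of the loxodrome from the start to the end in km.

Rhumb course C = atan2(Δλ, Δψ) with Δψ = ln[tan(π/4+φ₂/2)/tan(π/4+φ₁/2)] = +0.2015, Δλ = -0.0820 → C = 337.84°
d = R·|Δφ| / |cos C| = 6377·0.15115 / 0.92617 = 1041 km

1041 km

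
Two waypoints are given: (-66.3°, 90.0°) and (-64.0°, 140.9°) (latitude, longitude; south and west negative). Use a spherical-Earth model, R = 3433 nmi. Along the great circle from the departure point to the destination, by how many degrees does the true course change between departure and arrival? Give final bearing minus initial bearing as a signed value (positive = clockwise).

At departure: θ₁ = atan2(sin Δλ cos φ₂, cos φ₁ sin φ₂ − sin φ₁ cos φ₂ cos Δλ) = 107.63°
At arrival: θ₂ = atan2(sin Δλ cos φ₁, −cos φ₂ sin φ₁ + sin φ₂ cos φ₁ cos Δλ) = 60.91°
Δθ = θ₂ − θ₁ = -46.7°

-46.7°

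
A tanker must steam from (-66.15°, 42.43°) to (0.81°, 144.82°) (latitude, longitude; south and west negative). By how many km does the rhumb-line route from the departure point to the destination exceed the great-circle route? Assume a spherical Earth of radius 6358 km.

Great circle: cos σ = sin φ₁ sin φ₂ + cos φ₁ cos φ₂ cos Δλ,  σ = 1.6706 rad → d_gc = 10621.9 km
Rhumb line: Δψ = +1.5691, q = Δφ/Δψ = 0.7448, d_rh = R√(Δφ²+q²Δλ²) = 11261.5 km
Excess = 11261.5 − 10621.9 = 639.6 ≈ 640 km

640 km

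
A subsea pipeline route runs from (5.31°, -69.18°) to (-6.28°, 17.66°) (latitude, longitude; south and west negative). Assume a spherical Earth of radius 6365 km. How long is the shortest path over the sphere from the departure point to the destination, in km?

Haversine: a = sin²(Δφ/2)+cos φ₁ cos φ₂ sin²(Δλ/2) = 0.47778;  σ = 2·atan2(√a,√(1−a))
σ = 87.453° → d = Rσ = 6365·1.52635 = 9715 km

9715 km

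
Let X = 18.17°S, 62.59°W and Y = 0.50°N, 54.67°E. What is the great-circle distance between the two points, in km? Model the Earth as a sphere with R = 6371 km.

12895 km

Haversine: a = sin²(Δφ/2)+cos φ₁ cos φ₂ sin²(Δλ/2) = 0.71895;  σ = 2·atan2(√a,√(1−a))
σ = 115.970° → d = Rσ = 6371·2.02405 = 12895 km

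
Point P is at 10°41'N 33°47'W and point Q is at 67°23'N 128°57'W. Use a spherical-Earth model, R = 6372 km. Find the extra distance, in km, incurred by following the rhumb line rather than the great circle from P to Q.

Great circle: cos σ = sin φ₁ sin φ₂ + cos φ₁ cos φ₂ cos Δλ,  σ = 1.4333 rad → d_gc = 9132.8 km
Rhumb line: Δψ = +1.4220, q = Δφ/Δψ = 0.6959, d_rh = R√(Δφ²+q²Δλ²) = 9695.9 km
Excess = 9695.9 − 9132.8 = 563.1 ≈ 563 km

563 km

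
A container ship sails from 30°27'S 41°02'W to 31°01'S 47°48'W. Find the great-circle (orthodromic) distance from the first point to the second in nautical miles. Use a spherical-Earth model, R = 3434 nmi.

cos σ = sin φ₁ sin φ₂ + cos φ₁ cos φ₂ cos Δλ
      = sin(-30.45°)sin(-31.02°) + cos(-30.45°)cos(-31.02°)cos(-6.77°) = 0.9948
σ = 5.843° → d = Rσ = 3434·0.10198 = 350 nmi

350 nmi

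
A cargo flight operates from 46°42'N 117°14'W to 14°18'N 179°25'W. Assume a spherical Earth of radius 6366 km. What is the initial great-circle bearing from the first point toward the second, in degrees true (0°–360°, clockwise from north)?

259.4°

N = sin Δλ·cos φ₂ = -0.8570;  D = cos φ₁ sin φ₂ − sin φ₁ cos φ₂ cos Δλ = -0.1597
initial course = atan2(N, D) = 259.45°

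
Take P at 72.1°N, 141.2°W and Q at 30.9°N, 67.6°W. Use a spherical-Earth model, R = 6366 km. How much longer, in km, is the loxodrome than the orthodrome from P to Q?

291 km

Great circle: cos σ = sin φ₁ sin φ₂ + cos φ₁ cos φ₂ cos Δλ,  σ = 0.9726 rad → d_gc = 6191.63 km
Rhumb line: Δψ = -1.2809, q = Δφ/Δψ = 0.5614, d_rh = R√(Δφ²+q²Δλ²) = 6483.10 km
Excess = 6483.10 − 6191.63 = 291.47 ≈ 291 km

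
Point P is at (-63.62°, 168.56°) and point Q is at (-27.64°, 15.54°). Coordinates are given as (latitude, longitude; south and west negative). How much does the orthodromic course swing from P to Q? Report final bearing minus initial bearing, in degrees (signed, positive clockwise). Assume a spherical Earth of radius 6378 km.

+144.6°

At departure: θ₁ = atan2(sin Δλ cos φ₂, cos φ₁ sin φ₂ − sin φ₁ cos φ₂ cos Δλ) = 203.75°
At arrival: θ₂ = atan2(sin Δλ cos φ₁, −cos φ₂ sin φ₁ + sin φ₂ cos φ₁ cos Δλ) = 348.35°
Δθ = θ₂ − θ₁ = +144.6°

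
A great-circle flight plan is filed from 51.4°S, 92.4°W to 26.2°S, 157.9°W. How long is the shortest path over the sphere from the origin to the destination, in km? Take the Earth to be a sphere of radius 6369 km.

6086 km

Haversine: a = sin²(Δφ/2)+cos φ₁ cos φ₂ sin²(Δλ/2) = 0.21141;  σ = 2·atan2(√a,√(1−a))
σ = 54.747° → d = Rσ = 6369·0.95552 = 6086 km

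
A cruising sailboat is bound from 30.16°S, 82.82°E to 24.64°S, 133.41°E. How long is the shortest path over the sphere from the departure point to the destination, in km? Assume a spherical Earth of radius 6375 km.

cos σ = sin φ₁ sin φ₂ + cos φ₁ cos φ₂ cos Δλ
      = sin(-30.16°)sin(-24.64°) + cos(-30.16°)cos(-24.64°)cos(50.59°) = 0.7084
σ = 44.895° → d = Rσ = 6375·0.78356 = 4995 km

4995 km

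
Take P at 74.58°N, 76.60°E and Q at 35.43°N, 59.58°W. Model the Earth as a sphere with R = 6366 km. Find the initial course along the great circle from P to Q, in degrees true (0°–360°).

322.0°

θ = atan2( sin Δλ·cos φ₂ ,  cos φ₁ sin φ₂ − sin φ₁ cos φ₂ cos Δλ )
  = atan2(-0.5642, +0.7209) = 321.95°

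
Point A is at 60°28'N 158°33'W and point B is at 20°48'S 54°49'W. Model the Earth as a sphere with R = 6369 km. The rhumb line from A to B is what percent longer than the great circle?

3.3%

Great circle: σ = 2.0024 rad → d_gc = Rσ = 12753.5 km
Rhumb: Δφ = -1.4184, Δλ = +1.8105, Δψ = -1.7046, q = Δφ/Δψ = 0.8321 → d_rh = R√(Δφ²+q²Δλ²) = 13178.1 km
Excess = (13178.1 − 12753.5) / 12753.5 = 424.6 / 12753.5 = 3.33% ≈ 3.3%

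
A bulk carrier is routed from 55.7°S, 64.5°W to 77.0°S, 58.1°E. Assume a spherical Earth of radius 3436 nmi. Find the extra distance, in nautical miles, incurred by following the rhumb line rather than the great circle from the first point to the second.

Great circle: cos σ = sin φ₁ sin φ₂ + cos φ₁ cos φ₂ cos Δλ,  σ = 0.7427 rad → d_gc = 2552.0 nmi
Rhumb line: Δψ = -0.9964, q = Δφ/Δψ = 0.3731, d_rh = R√(Δφ²+q²Δλ²) = 3025.9 nmi
Excess = 3025.9 − 2552.0 = 473.9 ≈ 474 nmi

474 nmi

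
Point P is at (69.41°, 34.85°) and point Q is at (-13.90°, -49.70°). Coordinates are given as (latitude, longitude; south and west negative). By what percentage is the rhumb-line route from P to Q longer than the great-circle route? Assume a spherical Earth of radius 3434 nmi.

Great circle: σ = 1.7645 rad → d_gc = Rσ = 6059.2 nmi
Rhumb: Δφ = -1.4540, Δλ = -1.4757, Δψ = -1.9507, q = Δφ/Δψ = 0.7454 → d_rh = R√(Δφ²+q²Δλ²) = 6260.9 nmi
Excess = (6260.9 − 6059.2) / 6059.2 = 201.7 / 6059.2 = 3.33% ≈ 3.3%

3.3%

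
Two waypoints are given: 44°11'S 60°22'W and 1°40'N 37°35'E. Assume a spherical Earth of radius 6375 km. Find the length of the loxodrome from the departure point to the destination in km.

Δψ = ln[tan(π/4+φ₂/2)/tan(π/4+φ₁/2)] = +0.8905;  Δφ = +0.8002 rad,  Δλ = +1.7096 rad
q = Δφ/Δψ = 0.8987
d = R·√(Δφ² + q²Δλ²) = 6375·1.73226 = 11043 km

11043 km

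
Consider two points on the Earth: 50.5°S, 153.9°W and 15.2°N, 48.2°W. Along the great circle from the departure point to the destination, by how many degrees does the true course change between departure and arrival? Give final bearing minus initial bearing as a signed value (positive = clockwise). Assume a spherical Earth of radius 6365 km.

-50.9°

At departure: θ₁ = atan2(sin Δλ cos φ₂, cos φ₁ sin φ₂ − sin φ₁ cos φ₂ cos Δλ) = 92.14°
At arrival: θ₂ = atan2(sin Δλ cos φ₁, −cos φ₂ sin φ₁ + sin φ₂ cos φ₁ cos Δλ) = 41.20°
Δθ = θ₂ − θ₁ = -50.9°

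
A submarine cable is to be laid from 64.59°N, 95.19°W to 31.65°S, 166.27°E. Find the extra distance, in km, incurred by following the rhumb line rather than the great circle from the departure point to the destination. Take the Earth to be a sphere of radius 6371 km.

353 km

Great circle: cos σ = sin φ₁ sin φ₂ + cos φ₁ cos φ₂ cos Δλ,  σ = 2.1273 rad → d_gc = 13552.9 km
Rhumb line: Δψ = -2.0725, q = Δφ/Δψ = 0.8105, d_rh = R√(Δφ²+q²Δλ²) = 13906.2 km
Excess = 13906.2 − 13552.9 = 353.3 ≈ 353 km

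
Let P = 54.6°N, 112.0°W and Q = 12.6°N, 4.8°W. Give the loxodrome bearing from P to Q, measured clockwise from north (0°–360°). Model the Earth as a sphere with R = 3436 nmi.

116.2°

Meridional parts: M(φ₁)=+1.1421, M(φ₂)=+0.2217 → ΔM = -0.9204;  Δλ = +1.8710 rad
tan C = Δλ / ΔM = -2.0328 → C = 116.19°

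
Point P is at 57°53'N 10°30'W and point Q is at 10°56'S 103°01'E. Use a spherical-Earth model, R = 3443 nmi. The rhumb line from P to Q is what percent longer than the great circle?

Great circle: σ = 1.9486 rad → d_gc = Rσ = 6709.2 nmi
Rhumb: Δφ = -1.2011, Δλ = +1.9812, Δψ = -1.4373, q = Δφ/Δψ = 0.8356 → d_rh = R√(Δφ²+q²Δλ²) = 7042.3 nmi
Excess = (7042.3 − 6709.2) / 6709.2 = 333.1 / 6709.2 = 4.96% ≈ 5.0%

5.0%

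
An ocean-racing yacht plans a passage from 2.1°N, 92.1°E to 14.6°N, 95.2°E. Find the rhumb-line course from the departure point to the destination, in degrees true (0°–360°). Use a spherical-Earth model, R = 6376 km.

13.8°

Δψ = ln[tan(π/4+φ₂/2)/tan(π/4+φ₁/2)] = +0.2210
Δλ = +0.0541 rad (taken the short way round)
course = atan2(Δλ, Δψ) = 13.76°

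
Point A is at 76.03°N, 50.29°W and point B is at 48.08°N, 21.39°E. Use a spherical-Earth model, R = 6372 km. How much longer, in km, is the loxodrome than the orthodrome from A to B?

Great circle: cos σ = sin φ₁ sin φ₂ + cos φ₁ cos φ₂ cos Δλ,  σ = 0.6876 rad → d_gc = 4381.4 km
Rhumb line: Δψ = -1.1399, q = Δφ/Δψ = 0.4279, d_rh = R√(Δφ²+q²Δλ²) = 4615.1 km
Excess = 4615.1 − 4381.4 = 233.7 ≈ 234 km

234 km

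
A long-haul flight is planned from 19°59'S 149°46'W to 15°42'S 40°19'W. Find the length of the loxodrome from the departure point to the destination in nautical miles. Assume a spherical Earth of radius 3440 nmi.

Δψ = ln[tan(π/4+φ₂/2)/tan(π/4+φ₁/2)] = +0.0786;  Δφ = +0.0748 rad,  Δλ = +1.9103 rad
q = Δφ/Δψ = 0.9516
d = R·√(Δφ² + q²Δλ²) = 3440·1.81942 = 6259 nmi

6259 nmi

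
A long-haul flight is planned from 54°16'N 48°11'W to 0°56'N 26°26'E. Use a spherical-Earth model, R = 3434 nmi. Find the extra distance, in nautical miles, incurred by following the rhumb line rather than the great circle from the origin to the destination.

99 nmi

Great circle: cos σ = sin φ₁ sin φ₂ + cos φ₁ cos φ₂ cos Δλ,  σ = 1.4019 rad → d_gc = 4814.0 nmi
Rhumb line: Δψ = -1.1158, q = Δφ/Δψ = 0.8342, d_rh = R√(Δφ²+q²Δλ²) = 4912.8 nmi
Excess = 4912.8 − 4814.0 = 98.8 ≈ 99 nmi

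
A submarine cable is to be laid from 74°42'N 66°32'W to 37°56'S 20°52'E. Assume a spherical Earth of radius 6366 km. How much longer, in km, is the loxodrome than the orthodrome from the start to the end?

377 km

Great circle: cos σ = sin φ₁ sin φ₂ + cos φ₁ cos φ₂ cos Δλ,  σ = 2.1938 rad → d_gc = 13966.0 km
Rhumb line: Δψ = -2.7241, q = Δφ/Δψ = 0.7217, d_rh = R√(Δφ²+q²Δλ²) = 14342.9 km
Excess = 14342.9 − 13966.0 = 376.9 ≈ 377 km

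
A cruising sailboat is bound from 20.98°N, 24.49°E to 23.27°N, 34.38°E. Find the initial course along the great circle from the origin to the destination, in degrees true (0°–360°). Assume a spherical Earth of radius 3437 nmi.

74.1°

N = sin Δλ·cos φ₂ = +0.1578;  D = cos φ₁ sin φ₂ − sin φ₁ cos φ₂ cos Δλ = +0.0448
initial course = atan2(N, D) = 74.13°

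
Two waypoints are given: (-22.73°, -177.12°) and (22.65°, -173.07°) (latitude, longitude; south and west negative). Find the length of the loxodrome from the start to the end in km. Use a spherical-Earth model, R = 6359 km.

Δψ = ln[tan(π/4+φ₂/2)/tan(π/4+φ₁/2)] = +0.8136;  Δφ = +0.7920 rad,  Δλ = +0.0707 rad
q = Δφ/Δψ = 0.9735
d = R·√(Δφ² + q²Δλ²) = 6359·0.79501 = 5055 km

5055 km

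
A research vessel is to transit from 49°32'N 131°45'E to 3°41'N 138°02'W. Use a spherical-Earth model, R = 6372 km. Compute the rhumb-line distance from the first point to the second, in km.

9997 km

Rhumb course C = atan2(Δλ, Δψ) with Δψ = ln[tan(π/4+φ₂/2)/tan(π/4+φ₁/2)] = -0.9337, Δλ = +1.5746 → C = 120.67°
d = R·|Δφ| / |cos C| = 6372·0.80023 / 0.51007 = 9997 km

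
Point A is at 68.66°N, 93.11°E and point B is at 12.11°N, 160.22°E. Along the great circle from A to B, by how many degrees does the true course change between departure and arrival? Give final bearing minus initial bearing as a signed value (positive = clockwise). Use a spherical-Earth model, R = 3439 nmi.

+52.0°

Initial bearing θ₁ = atan2(sin Δλ cos φ₂, cos φ₁ sin φ₂ − sin φ₁ cos φ₂ cos Δλ) = 107.15°
Final bearing θ₂ = (initial bearing from the destination back to the start) + 180° = 159.17°
Δθ = θ₂ − θ₁ = +52.0°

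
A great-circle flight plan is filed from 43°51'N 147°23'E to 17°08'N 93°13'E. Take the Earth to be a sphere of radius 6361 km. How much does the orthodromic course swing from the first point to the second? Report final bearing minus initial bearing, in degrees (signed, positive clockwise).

-29.9°

At departure: θ₁ = atan2(sin Δλ cos φ₂, cos φ₁ sin φ₂ − sin φ₁ cos φ₂ cos Δλ) = 257.26°
At arrival: θ₂ = atan2(sin Δλ cos φ₁, −cos φ₂ sin φ₁ + sin φ₂ cos φ₁ cos Δλ) = 227.40°
Δθ = θ₂ − θ₁ = -29.9°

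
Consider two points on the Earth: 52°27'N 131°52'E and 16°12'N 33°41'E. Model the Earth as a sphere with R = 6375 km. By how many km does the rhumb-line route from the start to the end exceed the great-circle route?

478 km

Great circle: cos σ = sin φ₁ sin φ₂ + cos φ₁ cos φ₂ cos Δλ,  σ = 1.4325 rad → d_gc = 9132.0 km
Rhumb line: Δψ = -0.7924, q = Δφ/Δψ = 0.7984, d_rh = R√(Δφ²+q²Δλ²) = 9609.8 km
Excess = 9609.8 − 9132.0 = 477.8 ≈ 478 km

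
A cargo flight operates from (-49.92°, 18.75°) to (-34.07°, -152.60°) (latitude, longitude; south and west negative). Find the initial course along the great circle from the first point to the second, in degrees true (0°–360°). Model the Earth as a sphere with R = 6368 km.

187.2°

θ = atan2( sin Δλ·cos φ₂ ,  cos φ₁ sin φ₂ − sin φ₁ cos φ₂ cos Δλ )
  = atan2(-0.1246, -0.9873) = 187.19°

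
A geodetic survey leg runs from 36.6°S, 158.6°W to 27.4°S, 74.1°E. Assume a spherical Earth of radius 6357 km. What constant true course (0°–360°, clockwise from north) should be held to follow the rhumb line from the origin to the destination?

Meridional parts: M(φ₁)=-0.6873, M(φ₂)=-0.4976 → ΔM = +0.1897;  Δλ = -2.2218 rad
tan C = Δλ / ΔM = -11.7119 → C = 274.88°

274.9°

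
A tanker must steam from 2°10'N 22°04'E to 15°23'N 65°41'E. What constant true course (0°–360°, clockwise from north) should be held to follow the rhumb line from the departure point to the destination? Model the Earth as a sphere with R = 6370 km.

72.9°

Meridional parts: M(φ₁)=+0.0378, M(φ₂)=+0.2718 → ΔM = +0.2340;  Δλ = +0.7613 rad
tan C = Δλ / ΔM = +3.2539 → C = 72.92°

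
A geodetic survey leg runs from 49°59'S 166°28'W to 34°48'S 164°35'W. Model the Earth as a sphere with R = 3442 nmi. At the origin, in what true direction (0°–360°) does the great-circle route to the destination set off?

5.9°

N = sin Δλ·cos φ₂ = +0.0270;  D = cos φ₁ sin φ₂ − sin φ₁ cos φ₂ cos Δλ = +0.2616
initial course = atan2(N, D) = 5.89°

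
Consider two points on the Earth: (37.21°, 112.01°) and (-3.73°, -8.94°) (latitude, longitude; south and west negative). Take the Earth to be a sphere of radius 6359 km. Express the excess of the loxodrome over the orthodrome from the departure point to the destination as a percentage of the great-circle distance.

2.9%

Great circle: σ = 2.0354 rad → d_gc = Rσ = 12943.1 km
Rhumb: Δφ = -0.7145, Δλ = -2.1110, Δψ = -0.7657, q = Δφ/Δψ = 0.9331 → d_rh = R√(Δφ²+q²Δλ²) = 13324.9 km
Excess = (13324.9 − 12943.1) / 12943.1 = 381.8 / 12943.1 = 2.9498% ≈ 2.9%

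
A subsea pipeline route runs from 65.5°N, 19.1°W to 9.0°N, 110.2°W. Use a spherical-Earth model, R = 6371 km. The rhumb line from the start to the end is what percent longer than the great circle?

5.2%

Great circle: σ = 1.4359 rad → d_gc = Rσ = 9148.1 km
Rhumb: Δφ = -0.9861, Δλ = -1.5900, Δψ = -1.3696, q = Δφ/Δψ = 0.7200 → d_rh = R√(Δφ²+q²Δλ²) = 9626.4 km
Excess = (9626.4 − 9148.1) / 9148.1 = 478.3 / 9148.1 = 5.23% ≈ 5.2%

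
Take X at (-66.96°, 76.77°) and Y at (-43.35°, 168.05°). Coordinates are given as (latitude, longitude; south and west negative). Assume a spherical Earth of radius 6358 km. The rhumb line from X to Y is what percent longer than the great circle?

Great circle: σ = 0.8952 rad → d_gc = Rσ = 5691.9 km
Rhumb: Δφ = +0.4121, Δλ = +1.5931, Δψ = +0.7493, q = Δφ/Δψ = 0.5499 → d_rh = R√(Δφ²+q²Δλ²) = 6155.7 km
Excess = (6155.7 − 5691.9) / 5691.9 = 463.8 / 5691.9 = 8.148% ≈ 8.1%

8.1%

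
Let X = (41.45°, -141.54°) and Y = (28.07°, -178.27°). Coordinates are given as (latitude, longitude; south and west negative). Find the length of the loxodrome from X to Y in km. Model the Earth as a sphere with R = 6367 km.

Rhumb course C = atan2(Δλ, Δψ) with Δψ = ln[tan(π/4+φ₂/2)/tan(π/4+φ₁/2)] = -0.2855, Δλ = -0.6411 → C = 245.99°
d = R·|Δφ| / |cos C| = 6367·0.23353 / 0.40687 = 3654 km

3654 km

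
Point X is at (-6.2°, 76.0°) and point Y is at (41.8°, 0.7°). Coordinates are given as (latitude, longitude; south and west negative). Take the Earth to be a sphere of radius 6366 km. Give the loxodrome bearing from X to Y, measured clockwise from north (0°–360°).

Δψ = ln[tan(π/4+φ₂/2)/tan(π/4+φ₁/2)] = +0.9129
Δλ = -1.3142 rad (taken the short way round)
course = atan2(Δλ, Δψ) = 304.78°

304.8°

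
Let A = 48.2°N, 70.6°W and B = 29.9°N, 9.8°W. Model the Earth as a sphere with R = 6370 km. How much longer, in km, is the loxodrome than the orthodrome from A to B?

Great circle: cos σ = sin φ₁ sin φ₂ + cos φ₁ cos φ₂ cos Δλ,  σ = 0.8586 rad → d_gc = 5469.2 km
Rhumb line: Δψ = -0.4154, q = Δφ/Δψ = 0.7689, d_rh = R√(Δφ²+q²Δλ²) = 5581.4 km
Excess = 5581.4 − 5469.2 = 112.2 ≈ 112 km

112 km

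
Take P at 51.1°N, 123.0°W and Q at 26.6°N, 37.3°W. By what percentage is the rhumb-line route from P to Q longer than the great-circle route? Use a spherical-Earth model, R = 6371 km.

Great circle: σ = 1.1696 rad → d_gc = Rσ = 7451.2 km
Rhumb: Δφ = -0.4276, Δλ = +1.4957, Δψ = -0.5590, q = Δφ/Δψ = 0.7649 → d_rh = R√(Δφ²+q²Δλ²) = 7781.9 km
Excess = (7781.9 − 7451.2) / 7451.2 = 330.7 / 7451.2 = 4.44% ≈ 4.4%

4.4%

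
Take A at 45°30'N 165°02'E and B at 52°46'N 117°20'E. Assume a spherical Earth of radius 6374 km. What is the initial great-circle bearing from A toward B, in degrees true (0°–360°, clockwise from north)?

θ = atan2( sin Δλ·cos φ₂ ,  cos φ₁ sin φ₂ − sin φ₁ cos φ₂ cos Δλ )
  = atan2(-0.4475, +0.2676) = 300.88°

300.9°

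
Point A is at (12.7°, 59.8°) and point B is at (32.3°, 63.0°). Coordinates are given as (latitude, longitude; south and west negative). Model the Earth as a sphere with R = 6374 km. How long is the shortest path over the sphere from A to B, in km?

cos σ = sin φ₁ sin φ₂ + cos φ₁ cos φ₂ cos Δλ
      = sin(12.70°)sin(32.30°) + cos(12.70°)cos(32.30°)cos(3.20°) = 0.9408
σ = 19.818° → d = Rσ = 6374·0.34590 = 2205 km

2205 km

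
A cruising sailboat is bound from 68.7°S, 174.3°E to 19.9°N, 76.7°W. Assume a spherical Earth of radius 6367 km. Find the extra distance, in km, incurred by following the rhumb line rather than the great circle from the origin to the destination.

688 km

Great circle: cos σ = sin φ₁ sin φ₂ + cos φ₁ cos φ₂ cos Δλ,  σ = 2.0134 rad → d_gc = 12819.6 km
Rhumb line: Δψ = +2.0256, q = Δφ/Δψ = 0.7634, d_rh = R√(Δφ²+q²Δλ²) = 13507.2 km
Excess = 13507.2 − 12819.6 = 687.6 ≈ 688 km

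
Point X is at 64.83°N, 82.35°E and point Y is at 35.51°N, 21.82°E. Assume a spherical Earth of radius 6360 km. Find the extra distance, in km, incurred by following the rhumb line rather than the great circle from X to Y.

152 km

Great circle: cos σ = sin φ₁ sin φ₂ + cos φ₁ cos φ₂ cos Δλ,  σ = 0.8010 rad → d_gc = 5094.1 km
Rhumb line: Δψ = -0.8357, q = Δφ/Δψ = 0.6123, d_rh = R√(Δφ²+q²Δλ²) = 5245.9 km
Excess = 5245.9 − 5094.1 = 151.8 ≈ 152 km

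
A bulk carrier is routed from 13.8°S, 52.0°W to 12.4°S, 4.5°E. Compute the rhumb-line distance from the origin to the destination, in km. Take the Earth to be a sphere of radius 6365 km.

6115 km

Δψ = ln[tan(π/4+φ₂/2)/tan(π/4+φ₁/2)] = +0.0251;  Δφ = +0.0244 rad,  Δλ = +0.9861 rad
q = Δφ/Δψ = 0.9739
d = R·√(Δφ² + q²Δλ²) = 6365·0.96073 = 6115 km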